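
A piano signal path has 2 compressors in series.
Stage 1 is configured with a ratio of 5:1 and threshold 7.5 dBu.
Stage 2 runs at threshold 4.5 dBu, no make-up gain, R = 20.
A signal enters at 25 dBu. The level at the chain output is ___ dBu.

4.825 dBu

Stage 1: 25 dBu is 17.5 dB over 7.5 dBu; at 5:1 that becomes 3.5 dB over, giving 11 dBu.
Stage 2: overshoot 6.5 dB → 6.5/20 = 0.325 dB → 4.825 dBu.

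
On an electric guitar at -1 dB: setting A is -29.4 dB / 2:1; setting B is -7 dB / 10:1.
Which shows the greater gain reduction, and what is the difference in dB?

A, by 8.8 dB

A: GR = 28.4 − 28.4/2 = 14.2 dB.
B: GR = 6 − 6/10 = 5.4 dB.
A applies 8.8 dB more gain reduction.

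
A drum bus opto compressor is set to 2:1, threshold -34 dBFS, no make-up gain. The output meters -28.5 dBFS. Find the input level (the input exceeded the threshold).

-23 dBFS

Post-compression overshoot = -28.5 − (-34) = 5.5 dB.
Undo the ratio: input overshoot = 5.5 × 2 = 11 dB, giving input = -23 dBFS.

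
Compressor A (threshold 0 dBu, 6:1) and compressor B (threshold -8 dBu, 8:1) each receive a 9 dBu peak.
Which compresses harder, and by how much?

B, by 7.375 dB

A: 9 dB over, compressed to 1.5 dB over, so 7.5 dB of GR.
B: 17 dB over, compressed to 2.125 dB over, so 14.875 dB of GR.
Difference: 7.375 dB in favour of B.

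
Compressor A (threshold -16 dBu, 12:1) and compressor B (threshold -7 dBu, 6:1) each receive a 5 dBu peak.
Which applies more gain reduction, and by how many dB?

A, by 9.25 dB

A: overshoot 21 dB → output overshoot 1.75 dB → GR 19.25 dB.
B: overshoot 12 dB → output overshoot 2 dB → GR 10 dB.
Difference: 9.25 dB in favour of A.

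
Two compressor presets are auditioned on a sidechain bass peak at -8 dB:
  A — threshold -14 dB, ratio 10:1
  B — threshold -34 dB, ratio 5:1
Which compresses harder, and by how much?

A: overshoot 6 dB → output overshoot 0.6 dB → GR 5.4 dB.
B: overshoot 26 dB → output overshoot 5.2 dB → GR 20.8 dB.
B applies 15.4 dB more gain reduction.

B, by 15.4 dB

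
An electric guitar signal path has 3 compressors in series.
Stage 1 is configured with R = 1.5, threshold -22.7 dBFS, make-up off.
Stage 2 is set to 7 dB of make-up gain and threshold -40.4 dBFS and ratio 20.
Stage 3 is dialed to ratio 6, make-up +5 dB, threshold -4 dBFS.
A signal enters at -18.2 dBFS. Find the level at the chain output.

-27.365 dBFS

Stage 1: overshoot 4.5 dB → 4.5/1.5 = 3 dB → -19.7 dBFS.
Stage 2: 20.7 dB above -40.4 dBFS, reduced 20:1 to 1.035 dB above → -39.365 dBFS; +7 dB make-up → -32.365 dBFS.
Stage 3: -32.365 dBFS is at or below the -4 dBFS threshold — no compression; make-up brings it to -27.365 dBFS.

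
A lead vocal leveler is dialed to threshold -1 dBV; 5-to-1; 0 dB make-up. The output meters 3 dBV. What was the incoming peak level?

19 dBV

That's 4 dB above the -1 dBV threshold.
Undo the ratio: input overshoot = 4 × 5 = 20 dB, giving input = 19 dBV.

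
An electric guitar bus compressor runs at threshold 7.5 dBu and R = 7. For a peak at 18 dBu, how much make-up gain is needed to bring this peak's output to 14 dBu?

The peak compresses to 7.5 + 10.5/7 = 9 dBu.
To reach 14 dBu requires 14 − 9 = 5 dB of make-up.

5 dB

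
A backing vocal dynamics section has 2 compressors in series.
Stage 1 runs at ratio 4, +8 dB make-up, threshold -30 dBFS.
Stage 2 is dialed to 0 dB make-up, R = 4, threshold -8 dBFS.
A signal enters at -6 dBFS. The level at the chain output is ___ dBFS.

Stage 1: overshoot 24 dB → 24/4 = 6 dB → -24 dBFS; +8 dB make-up → -16 dBFS.
Stage 2: below threshold (-16 ≤ -8); passes unchanged; output -16 dBFS.

-16 dBFS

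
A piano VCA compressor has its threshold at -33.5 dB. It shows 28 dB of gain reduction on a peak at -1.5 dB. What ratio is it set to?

8:1

Input overshoot = -1.5 − (-33.5) = 32 dB.
Output overshoot = 32 − 28 = 4 dB.
Ratio = input overshoot / output overshoot = 32 / 4 = 8.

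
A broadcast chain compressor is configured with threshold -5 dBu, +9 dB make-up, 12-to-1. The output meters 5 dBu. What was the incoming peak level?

Stripping the +9 dB make-up gives -4 dBu at the gain stage.
Post-compression overshoot = -4 − (-5) = 1 dB.
Before 12:1 compression the overshoot was 1 × 12 = 12 dB, so input = -5 + 12 = 7 dBu.

7 dBu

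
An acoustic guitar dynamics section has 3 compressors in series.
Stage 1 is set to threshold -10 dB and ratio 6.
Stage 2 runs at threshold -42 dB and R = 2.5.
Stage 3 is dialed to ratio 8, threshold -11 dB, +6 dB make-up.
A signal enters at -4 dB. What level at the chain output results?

-22.8 dB

Stage 1: -4 dB is 6 dB over -10 dB; at 6:1 that becomes 1 dB over, giving -9 dB.
Stage 2: overshoot 33 dB → 33/2.5 = 13.2 dB → -28.8 dB.
Stage 3: -28.8 dB is at or below the -11 dB threshold — no compression; make-up brings it to -22.8 dB.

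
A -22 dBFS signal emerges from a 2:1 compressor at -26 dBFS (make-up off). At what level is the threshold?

Gain reduction = -22 − (-26) = 4 dB; output overshoot = GR / (R − 1) = 4 / 1 = 4 dB.
Threshold = output − output overshoot = -26 − 4 = -30 dBFS.

-30 dBFS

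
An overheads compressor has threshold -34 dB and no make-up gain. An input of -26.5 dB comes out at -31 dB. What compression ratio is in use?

Input overshoot = -26.5 − (-34) = 7.5 dB; output overshoot = -31 − (-34) = 3 dB.
Ratio = 7.5 / 3 = 2.5.

2.5:1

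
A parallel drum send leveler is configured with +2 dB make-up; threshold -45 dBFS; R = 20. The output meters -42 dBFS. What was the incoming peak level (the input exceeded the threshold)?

-25 dBFS

Stripping the +2 dB make-up gives -44 dBFS at the gain stage.
That's 1 dB above the -45 dBFS threshold.
Undo the ratio: input overshoot = 1 × 20 = 20 dB, giving input = -25 dBFS.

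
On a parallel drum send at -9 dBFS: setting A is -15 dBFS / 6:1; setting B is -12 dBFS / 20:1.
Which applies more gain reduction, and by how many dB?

A, by 2.15 dB

A: overshoot 6 dB → output overshoot 1 dB → GR 5 dB.
B: overshoot 3 dB → output overshoot 0.15 dB → GR 2.85 dB.
Difference: 2.15 dB in favour of A.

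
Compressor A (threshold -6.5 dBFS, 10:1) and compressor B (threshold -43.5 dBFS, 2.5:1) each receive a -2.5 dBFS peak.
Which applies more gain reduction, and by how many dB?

B, by 21 dB

A: 4 dB over, compressed to 0.4 dB over, so 3.6 dB of GR.
B: 41 dB over, compressed to 16.4 dB over, so 24.6 dB of GR.
Difference: 21 dB in favour of B.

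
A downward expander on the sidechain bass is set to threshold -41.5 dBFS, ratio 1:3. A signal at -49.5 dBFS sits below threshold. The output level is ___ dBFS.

The input is 8 dB below the -41.5 dBFS threshold.
A 1:3 expander multiplies undershoot by 3: 8 × 3 = 24 dB below threshold.
Output = -41.5 − 24 = -65.5 dBFS.

-65.5 dBFS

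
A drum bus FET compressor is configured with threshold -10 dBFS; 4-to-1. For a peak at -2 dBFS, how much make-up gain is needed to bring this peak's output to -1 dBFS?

Overshoot 8 dB → 8/4 = 2 dB after compression, so the compressed level is -10 + 2 = -8 dBFS.
Make-up = target − compressed = -1 − (-8) = 7 dB.

7 dB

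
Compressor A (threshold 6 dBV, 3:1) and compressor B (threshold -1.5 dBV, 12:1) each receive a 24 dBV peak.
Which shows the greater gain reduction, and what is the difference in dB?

B, by 11.375 dB

A: 18 dB over, compressed to 6 dB over, so 12 dB of GR.
B: 25.5 dB over, compressed to 2.125 dB over, so 23.375 dB of GR.
B applies 11.375 dB more gain reduction.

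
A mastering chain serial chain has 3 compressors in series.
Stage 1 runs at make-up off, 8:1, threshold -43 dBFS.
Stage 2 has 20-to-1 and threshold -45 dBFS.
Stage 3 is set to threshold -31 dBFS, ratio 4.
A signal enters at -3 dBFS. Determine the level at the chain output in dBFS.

-44.65 dBFS

Stage 1: overshoot 40 dB → 40/8 = 5 dB → -38 dBFS.
Stage 2: overshoot 7 dB → 7/20 = 0.35 dB → -44.65 dBFS.
Stage 3: below threshold (-44.65 ≤ -31); passes unchanged; output -44.65 dBFS.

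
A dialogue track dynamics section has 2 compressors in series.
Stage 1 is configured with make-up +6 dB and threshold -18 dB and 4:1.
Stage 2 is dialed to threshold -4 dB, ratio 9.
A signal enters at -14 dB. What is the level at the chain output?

Stage 1: 4 dB above -18 dB, reduced 4:1 to 1 dB above → -17 dB; +6 dB make-up → -11 dB.
Stage 2: below threshold (-11 ≤ -4); passes unchanged; output -11 dB.

-11 dB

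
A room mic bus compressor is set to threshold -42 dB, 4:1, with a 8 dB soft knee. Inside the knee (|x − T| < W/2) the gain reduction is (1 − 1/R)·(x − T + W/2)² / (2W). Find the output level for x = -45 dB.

-45.046875 dB

x − T + W/2 = -45 − (-42) + 4 = 1.
GR = (1 − 1/4) × 1² / 16 = 0.75 × 1 / 16 = 0.046875 dB.
Output = -45 − 0.046875 = -45.046875 dB.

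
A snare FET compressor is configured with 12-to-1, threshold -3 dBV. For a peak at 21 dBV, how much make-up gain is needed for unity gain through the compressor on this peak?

The peak compresses to -3 + 24/12 = -1 dBV.
To reach 21 dBV requires 21 − (-1) = 22 dB of make-up.

22 dB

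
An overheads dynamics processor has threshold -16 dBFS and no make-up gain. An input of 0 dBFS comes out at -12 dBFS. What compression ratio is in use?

4:1

Input overshoot = 0 − (-16) = 16 dB; output overshoot = -12 − (-16) = 4 dB.
Ratio = 16 / 4 = 4.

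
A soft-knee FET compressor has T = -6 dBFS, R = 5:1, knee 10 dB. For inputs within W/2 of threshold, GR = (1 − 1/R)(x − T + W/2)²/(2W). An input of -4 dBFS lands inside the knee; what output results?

x − T + W/2 = -4 − (-6) + 5 = 7.
GR = (1 − 1/5) × 7² / 20 = 0.8 × 49 / 20 = 1.96 dB.
Output = -4 − 1.96 = -5.96 dBFS.

-5.96 dBFS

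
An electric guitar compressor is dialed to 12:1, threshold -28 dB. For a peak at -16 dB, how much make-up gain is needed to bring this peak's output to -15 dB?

Without make-up, output = threshold + overshoot/12 = -28 + 1 = -27 dB.
Gap to target: 12 dB.

12 dB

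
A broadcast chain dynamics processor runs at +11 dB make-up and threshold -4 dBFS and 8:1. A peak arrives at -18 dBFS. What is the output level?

-18 dBFS is 14 dB below the -4 dBFS threshold, so no gain reduction is applied.
Make-up gain adds 11 dB: -18 + 11 = -7 dBFS.

-7 dBFS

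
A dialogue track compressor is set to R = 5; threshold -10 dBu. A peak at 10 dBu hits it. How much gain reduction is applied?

16 dB

The signal is 20 dB above threshold.
At 5:1, output sits 20/5 = 4 dB above threshold.
GR = overshoot in − overshoot out = 20 − 4 = 16 dB.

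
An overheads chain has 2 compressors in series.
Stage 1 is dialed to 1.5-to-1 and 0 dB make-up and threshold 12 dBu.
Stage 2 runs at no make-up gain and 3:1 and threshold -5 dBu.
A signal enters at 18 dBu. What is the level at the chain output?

Stage 1: 6 dB above 12 dBu, reduced 1.5:1 to 4 dB above → 16 dBu.
Stage 2: 21 dB above -5 dBu, reduced 3:1 to 7 dB above → 2 dBu.

2 dBu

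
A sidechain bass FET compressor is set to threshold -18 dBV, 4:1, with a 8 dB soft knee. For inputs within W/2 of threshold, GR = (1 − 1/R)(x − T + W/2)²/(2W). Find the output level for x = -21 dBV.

x − T + W/2 = -21 − (-18) + 4 = 1.
GR = (1 − 1/4) × 1² / 16 = 0.75 × 1 / 16 = 0.046875 dB.
Output = -21 − 0.046875 = -21.046875 dBV.

-21.046875 dBV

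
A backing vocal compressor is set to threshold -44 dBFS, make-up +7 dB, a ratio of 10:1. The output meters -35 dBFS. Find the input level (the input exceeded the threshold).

Before make-up, the level was -35 − 7 = -42 dBFS.
The compressed level sits -42 − (-44) = 2 dB over threshold.
Undo the ratio: input overshoot = 2 × 10 = 20 dB, giving input = -24 dBFS.

-24 dBFS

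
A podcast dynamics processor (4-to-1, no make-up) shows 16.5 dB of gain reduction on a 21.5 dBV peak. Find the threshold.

Input is 22 dB above T (since output overshoot × R = input overshoot: (5 − T)·4 = 21.5 − T gives T = -0.5 dBV).
Check: -0.5 + (21.5 − (-0.5))/4 = -0.5 + 5.5 = 5 dBV. ✓

-0.5 dBV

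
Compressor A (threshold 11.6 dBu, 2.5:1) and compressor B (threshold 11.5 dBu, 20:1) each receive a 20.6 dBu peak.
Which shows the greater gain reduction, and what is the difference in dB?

B, by 3.245 dB

A: 9 dB over, compressed to 3.6 dB over, so 5.4 dB of GR.
B: 9.1 dB over, compressed to 0.455 dB over, so 8.645 dB of GR.
B applies 3.245 dB more gain reduction.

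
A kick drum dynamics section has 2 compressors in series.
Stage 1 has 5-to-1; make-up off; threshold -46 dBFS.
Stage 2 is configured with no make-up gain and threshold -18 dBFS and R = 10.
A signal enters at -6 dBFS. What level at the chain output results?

Stage 1: 40 dB above -46 dBFS, reduced 5:1 to 8 dB above → -38 dBFS.
Stage 2: -38 dBFS is at or below the -18 dBFS threshold — no compression; output -38 dBFS.

-38 dBFS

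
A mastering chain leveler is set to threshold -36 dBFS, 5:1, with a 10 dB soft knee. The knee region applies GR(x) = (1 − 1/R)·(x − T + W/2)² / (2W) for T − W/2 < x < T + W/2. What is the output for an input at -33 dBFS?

x − T + W/2 = -33 − (-36) + 5 = 8.
GR = (1 − 1/5) × 8² / 20 = 0.8 × 64 / 20 = 2.56 dB.
Output = -33 − 2.56 = -35.56 dBFS.

-35.56 dBFS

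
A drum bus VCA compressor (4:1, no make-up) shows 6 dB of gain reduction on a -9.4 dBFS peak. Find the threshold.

-17.4 dBFS

Input is 8 dB above T (since output overshoot × R = input overshoot: (-15.4 − T)·4 = -9.4 − T gives T = -17.4 dBFS).
Check: -17.4 + (-9.4 − (-17.4))/4 = -17.4 + 2 = -15.4 dBFS. ✓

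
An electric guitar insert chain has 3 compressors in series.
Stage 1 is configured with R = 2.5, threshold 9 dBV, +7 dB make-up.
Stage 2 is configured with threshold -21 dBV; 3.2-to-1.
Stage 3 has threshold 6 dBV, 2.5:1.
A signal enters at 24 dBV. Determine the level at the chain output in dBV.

Stage 1: 15 dB above 9 dBV, reduced 2.5:1 to 6 dB above → 15 dBV; +7 dB make-up → 22 dBV.
Stage 2: 22 dBV is 43 dB over -21 dBV; at 3.2:1 that becomes 13.4375 dB over, giving -7.5625 dBV.
Stage 3: -7.5625 dBV is at or below the 6 dBV threshold — no compression; output -7.5625 dBV.

-7.5625 dBV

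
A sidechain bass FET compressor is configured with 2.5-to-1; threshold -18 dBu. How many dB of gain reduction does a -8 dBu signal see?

The signal is 10 dB above threshold.
After 2.5:1 compression the overshoot becomes 10/2.5 = 4 dB.
GR = overshoot in − overshoot out = 10 − 4 = 6 dB.

6 dB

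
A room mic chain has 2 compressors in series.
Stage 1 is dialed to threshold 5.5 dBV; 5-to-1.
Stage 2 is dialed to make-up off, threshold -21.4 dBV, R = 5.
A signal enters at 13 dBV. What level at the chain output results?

Stage 1: overshoot 7.5 dB → 7.5/5 = 1.5 dB → 7 dBV.
Stage 2: 28.4 dB above -21.4 dBV, reduced 5:1 to 5.68 dB above → -15.72 dBV.

-15.72 dBV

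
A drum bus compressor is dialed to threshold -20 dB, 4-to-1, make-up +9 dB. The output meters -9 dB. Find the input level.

Remove make-up: -9 − 9 = -18 dB.
Post-compression overshoot = -18 − (-20) = 2 dB.
Before 4:1 compression the overshoot was 2 × 4 = 8 dB, so input = -20 + 8 = -12 dB.

-12 dB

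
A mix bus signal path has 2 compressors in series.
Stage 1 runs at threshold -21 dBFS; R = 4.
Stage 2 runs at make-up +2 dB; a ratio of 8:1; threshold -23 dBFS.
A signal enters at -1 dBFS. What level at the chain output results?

Stage 1: 20 dB above -21 dBFS, reduced 4:1 to 5 dB above → -16 dBFS.
Stage 2: 7 dB above -23 dBFS, reduced 8:1 to 0.875 dB above → -22.125 dBFS; +2 dB make-up → -20.125 dBFS.

-20.125 dBFS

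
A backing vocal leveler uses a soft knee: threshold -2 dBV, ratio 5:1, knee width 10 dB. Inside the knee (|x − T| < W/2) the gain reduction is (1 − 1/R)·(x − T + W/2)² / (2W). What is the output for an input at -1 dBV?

-2.44 dBV

x − T + W/2 = -1 − (-2) + 5 = 6.
GR = (1 − 1/5) × 6² / 20 = 0.8 × 36 / 20 = 1.44 dB.
Output = -1 − 1.44 = -2.44 dBV.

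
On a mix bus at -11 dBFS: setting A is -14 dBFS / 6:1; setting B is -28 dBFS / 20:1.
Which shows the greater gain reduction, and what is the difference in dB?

A: 3 dB over, compressed to 0.5 dB over, so 2.5 dB of GR.
B: 17 dB over, compressed to 0.85 dB over, so 16.15 dB of GR.
B applies 13.65 dB more gain reduction.

B, by 13.65 dB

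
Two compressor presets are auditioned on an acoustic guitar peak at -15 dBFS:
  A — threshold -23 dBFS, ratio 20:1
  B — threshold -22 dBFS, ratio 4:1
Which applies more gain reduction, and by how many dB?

A: overshoot 8 dB → output overshoot 0.4 dB → GR 7.6 dB.
B: overshoot 7 dB → output overshoot 1.75 dB → GR 5.25 dB.
Difference: 2.35 dB in favour of A.

A, by 2.35 dB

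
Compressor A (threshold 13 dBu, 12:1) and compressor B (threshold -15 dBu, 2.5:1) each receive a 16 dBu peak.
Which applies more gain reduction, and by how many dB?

B, by 15.85 dB

A: overshoot 3 dB → output overshoot 0.25 dB → GR 2.75 dB.
B: overshoot 31 dB → output overshoot 12.4 dB → GR 18.6 dB.
B reduces 15.85 dB more.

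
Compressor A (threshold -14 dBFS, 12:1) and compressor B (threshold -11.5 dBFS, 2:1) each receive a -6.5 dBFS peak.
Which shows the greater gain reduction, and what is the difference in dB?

A, by 4.375 dB

A: GR = 7.5 − 7.5/12 = 6.875 dB.
B: GR = 5 − 5/2 = 2.5 dB.
A applies 4.375 dB more gain reduction.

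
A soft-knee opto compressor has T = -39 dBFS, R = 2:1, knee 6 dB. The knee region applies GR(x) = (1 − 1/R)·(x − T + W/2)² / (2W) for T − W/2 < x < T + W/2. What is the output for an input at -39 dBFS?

x − T + W/2 = -39 − (-39) + 3 = 3.
GR = (1 − 1/2) × 3² / 12 = 0.5 × 9 / 12 = 0.375 dB.
Output = -39 − 0.375 = -39.375 dBFS.

-39.375 dBFS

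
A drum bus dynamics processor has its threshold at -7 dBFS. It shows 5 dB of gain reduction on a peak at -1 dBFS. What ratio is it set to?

6:1

Input overshoot = -1 − (-7) = 6 dB.
Output overshoot = 6 − 5 = 1 dB.
Ratio = input overshoot / output overshoot = 6 / 1 = 6.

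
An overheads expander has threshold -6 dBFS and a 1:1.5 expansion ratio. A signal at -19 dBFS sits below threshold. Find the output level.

Undershoot = (-6) − (-19) = 13 dB.
At 1:1.5, that expands to 19.5 dB under threshold.
Output = -6 − 19.5 = -25.5 dBFS.

-25.5 dBFS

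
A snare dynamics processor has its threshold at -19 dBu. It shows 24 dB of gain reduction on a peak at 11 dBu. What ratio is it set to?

5:1

Input overshoot = 11 − (-19) = 30 dB.
Output overshoot = 30 − 24 = 6 dB.
Ratio = input overshoot / output overshoot = 30 / 6 = 5.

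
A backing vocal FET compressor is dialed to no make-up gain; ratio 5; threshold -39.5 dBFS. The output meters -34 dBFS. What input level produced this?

The compressed level sits -34 − (-39.5) = 5.5 dB over threshold.
Undo the ratio: input overshoot = 5.5 × 5 = 27.5 dB, giving input = -12 dBFS.

-12 dBFS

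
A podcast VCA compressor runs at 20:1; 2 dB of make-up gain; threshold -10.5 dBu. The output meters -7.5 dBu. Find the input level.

Stripping the +2 dB make-up gives -9.5 dBu at the gain stage.
The compressed level sits -9.5 − (-10.5) = 1 dB over threshold.
Before 20:1 compression the overshoot was 1 × 20 = 20 dB, so input = -10.5 + 20 = 9.5 dBu.

9.5 dBu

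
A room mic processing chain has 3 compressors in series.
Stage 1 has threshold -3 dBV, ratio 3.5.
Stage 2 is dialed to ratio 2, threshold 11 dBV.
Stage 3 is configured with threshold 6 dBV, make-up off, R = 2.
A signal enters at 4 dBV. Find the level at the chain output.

Stage 1: 7 dB above -3 dBV, reduced 3.5:1 to 2 dB above → -1 dBV.
Stage 2: -1 dBV is at or below the 11 dBV threshold — no compression; output -1 dBV.
Stage 3: below threshold (-1 ≤ 6); passes unchanged; output -1 dBV.

-1 dBV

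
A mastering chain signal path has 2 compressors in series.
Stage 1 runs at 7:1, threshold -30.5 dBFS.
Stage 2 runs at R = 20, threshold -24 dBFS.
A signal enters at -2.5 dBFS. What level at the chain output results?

Stage 1: 28 dB above -30.5 dBFS, reduced 7:1 to 4 dB above → -26.5 dBFS.
Stage 2: below threshold (-26.5 ≤ -24); passes unchanged; output -26.5 dBFS.

-26.5 dBFS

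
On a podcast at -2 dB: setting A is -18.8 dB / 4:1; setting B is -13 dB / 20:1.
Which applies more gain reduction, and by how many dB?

A, by 2.15 dB

A: 16.8 dB over, compressed to 4.2 dB over, so 12.6 dB of GR.
B: 11 dB over, compressed to 0.55 dB over, so 10.45 dB of GR.
A applies 2.15 dB more gain reduction.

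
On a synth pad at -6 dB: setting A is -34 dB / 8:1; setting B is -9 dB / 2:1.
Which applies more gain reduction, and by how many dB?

A: overshoot 28 dB → output overshoot 3.5 dB → GR 24.5 dB.
B: overshoot 3 dB → output overshoot 1.5 dB → GR 1.5 dB.
A applies 23 dB more gain reduction.

A, by 23 dB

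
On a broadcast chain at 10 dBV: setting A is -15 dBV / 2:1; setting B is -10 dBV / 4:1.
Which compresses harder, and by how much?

B, by 2.5 dB

A: overshoot 25 dB → output overshoot 12.5 dB → GR 12.5 dB.
B: overshoot 20 dB → output overshoot 5 dB → GR 15 dB.
B applies 2.5 dB more gain reduction.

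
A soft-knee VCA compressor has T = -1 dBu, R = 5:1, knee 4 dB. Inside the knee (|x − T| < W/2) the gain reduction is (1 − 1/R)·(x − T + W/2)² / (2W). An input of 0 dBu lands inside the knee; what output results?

-0.9 dBu

x − T + W/2 = 0 − (-1) + 2 = 3.
GR = (1 − 1/5) × 3² / 8 = 0.8 × 9 / 8 = 0.9 dB.
Output = 0 − 0.9 = -0.9 dBu.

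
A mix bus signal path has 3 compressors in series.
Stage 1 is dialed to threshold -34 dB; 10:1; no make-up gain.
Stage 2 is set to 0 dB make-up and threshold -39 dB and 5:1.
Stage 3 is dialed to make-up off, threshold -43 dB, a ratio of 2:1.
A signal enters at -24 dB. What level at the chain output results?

-40.4 dB

Stage 1: overshoot 10 dB → 10/10 = 1 dB → -33 dB.
Stage 2: -33 dB is 6 dB over -39 dB; at 5:1 that becomes 1.2 dB over, giving -37.8 dB.
Stage 3: 5.2 dB above -43 dB, reduced 2:1 to 2.6 dB above → -40.4 dB.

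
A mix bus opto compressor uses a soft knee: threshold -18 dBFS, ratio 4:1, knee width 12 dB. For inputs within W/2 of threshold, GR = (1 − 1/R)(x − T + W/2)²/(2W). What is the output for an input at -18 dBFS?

x − T + W/2 = -18 − (-18) + 6 = 6.
GR = (1 − 1/4) × 6² / 24 = 0.75 × 36 / 24 = 1.125 dB.
Output = -18 − 1.125 = -19.125 dBFS.

-19.125 dBFS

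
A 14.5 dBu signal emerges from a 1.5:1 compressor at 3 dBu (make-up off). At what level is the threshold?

-20 dBu

Input is 34.5 dB above T (since output overshoot × R = input overshoot: (3 − T)·1.5 = 14.5 − T gives T = -20 dBu).
Check: -20 + (14.5 − (-20))/1.5 = -20 + 23 = 3 dBu. ✓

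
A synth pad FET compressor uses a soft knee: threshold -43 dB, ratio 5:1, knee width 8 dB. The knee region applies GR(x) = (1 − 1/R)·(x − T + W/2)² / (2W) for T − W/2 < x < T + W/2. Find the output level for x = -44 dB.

-44.45 dB

x − T + W/2 = -44 − (-43) + 4 = 3.
GR = (1 − 1/5) × 3² / 16 = 0.8 × 9 / 16 = 0.45 dB.
Output = -44 − 0.45 = -44.45 dB.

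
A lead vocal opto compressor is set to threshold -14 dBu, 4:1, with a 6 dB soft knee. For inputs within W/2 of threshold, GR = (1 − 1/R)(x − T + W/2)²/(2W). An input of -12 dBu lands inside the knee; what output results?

x − T + W/2 = -12 − (-14) + 3 = 5.
GR = (1 − 1/4) × 5² / 12 = 0.75 × 25 / 12 = 1.5625 dB.
Output = -12 − 1.5625 = -13.5625 dBu.

-13.5625 dBu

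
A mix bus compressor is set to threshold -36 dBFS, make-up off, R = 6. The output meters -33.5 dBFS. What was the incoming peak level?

The compressed level sits -33.5 − (-36) = 2.5 dB over threshold.
Before 6:1 compression the overshoot was 2.5 × 6 = 15 dB, so input = -36 + 15 = -21 dBFS.

-21 dBFS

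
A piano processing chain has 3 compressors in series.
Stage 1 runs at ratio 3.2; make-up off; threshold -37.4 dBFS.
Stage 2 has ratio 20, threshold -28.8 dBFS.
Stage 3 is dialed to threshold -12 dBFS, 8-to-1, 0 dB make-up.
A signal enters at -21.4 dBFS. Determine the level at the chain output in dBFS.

-32.4 dBFS

Stage 1: overshoot 16 dB → 16/3.2 = 5 dB → -32.4 dBFS.
Stage 2: -32.4 dBFS ≤ -28.8 dBFS, so stage 2 doesn't engage; output -32.4 dBFS.
Stage 3: below threshold (-32.4 ≤ -12); passes unchanged; output -32.4 dBFS.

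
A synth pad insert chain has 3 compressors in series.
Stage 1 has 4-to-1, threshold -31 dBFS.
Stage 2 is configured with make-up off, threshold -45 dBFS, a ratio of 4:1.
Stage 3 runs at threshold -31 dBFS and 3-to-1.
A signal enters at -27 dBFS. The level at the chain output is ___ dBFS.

Stage 1: 4 dB above -31 dBFS, reduced 4:1 to 1 dB above → -30 dBFS.
Stage 2: -30 dBFS is 15 dB over -45 dBFS; at 4:1 that becomes 3.75 dB over, giving -41.25 dBFS.
Stage 3: -41.25 dBFS is at or below the -31 dBFS threshold — no compression; output -41.25 dBFS.

-41.25 dBFS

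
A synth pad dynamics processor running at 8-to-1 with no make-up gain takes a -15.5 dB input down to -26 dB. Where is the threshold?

Let T be the threshold. Output overshoot = (input overshoot)/R, so -26 − T = (-15.5 − T)/8.
8·(-26 − T) = -15.5 − T → 7·T = -208 − (-15.5) = -192.5.
T = -192.5/7 = -27.5 dB.

-27.5 dB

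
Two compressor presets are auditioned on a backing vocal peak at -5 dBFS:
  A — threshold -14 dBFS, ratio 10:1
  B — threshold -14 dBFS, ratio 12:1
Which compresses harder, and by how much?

A: overshoot 9 dB → output overshoot 0.9 dB → GR 8.1 dB.
B: overshoot 9 dB → output overshoot 0.75 dB → GR 8.25 dB.
Difference: 0.15 dB in favour of B.

B, by 0.15 dB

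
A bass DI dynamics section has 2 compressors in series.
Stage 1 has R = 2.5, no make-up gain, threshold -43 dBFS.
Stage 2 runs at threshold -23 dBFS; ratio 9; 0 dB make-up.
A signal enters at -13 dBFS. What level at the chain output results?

-31 dBFS

Stage 1: overshoot 30 dB → 30/2.5 = 12 dB → -31 dBFS.
Stage 2: -31 dBFS is at or below the -23 dBFS threshold — no compression; output -31 dBFS.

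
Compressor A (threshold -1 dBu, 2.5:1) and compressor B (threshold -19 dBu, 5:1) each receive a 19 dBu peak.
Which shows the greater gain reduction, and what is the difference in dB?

B, by 18.4 dB

A: overshoot 20 dB → output overshoot 8 dB → GR 12 dB.
B: overshoot 38 dB → output overshoot 7.6 dB → GR 30.4 dB.
Difference: 18.4 dB in favour of B.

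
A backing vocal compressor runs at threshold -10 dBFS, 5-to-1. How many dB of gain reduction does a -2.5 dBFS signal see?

6 dB

-2.5 dBFS exceeds the threshold by 7.5 dB.
A 5:1 ratio leaves 1.5 dB of that excess.
So the signal is attenuated by 7.5 − 1.5 = 6 dB.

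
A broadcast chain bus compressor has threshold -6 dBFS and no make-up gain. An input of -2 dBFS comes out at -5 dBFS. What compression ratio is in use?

Input overshoot = -2 − (-6) = 4 dB; output overshoot = -5 − (-6) = 1 dB.
Ratio = 4 / 1 = 4.

4:1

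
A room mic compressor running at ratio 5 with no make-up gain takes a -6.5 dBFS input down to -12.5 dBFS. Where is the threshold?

Input is 7.5 dB above T (since output overshoot × R = input overshoot: (-12.5 − T)·5 = -6.5 − T gives T = -14 dBFS).
Check: -14 + (-6.5 − (-14))/5 = -14 + 1.5 = -12.5 dBFS. ✓

-14 dBFS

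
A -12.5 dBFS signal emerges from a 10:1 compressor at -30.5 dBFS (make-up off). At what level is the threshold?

Gain reduction = -12.5 − (-30.5) = 18 dB; output overshoot = GR / (R − 1) = 18 / 9 = 2 dB.
Threshold = output − output overshoot = -30.5 − 2 = -32.5 dBFS.

-32.5 dBFS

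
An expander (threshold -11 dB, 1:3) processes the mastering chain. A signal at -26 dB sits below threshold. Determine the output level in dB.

Undershoot = (-11) − (-26) = 15 dB.
At 1:3, that expands to 45 dB under threshold.
Output = -11 − 45 = -56 dB.

-56 dB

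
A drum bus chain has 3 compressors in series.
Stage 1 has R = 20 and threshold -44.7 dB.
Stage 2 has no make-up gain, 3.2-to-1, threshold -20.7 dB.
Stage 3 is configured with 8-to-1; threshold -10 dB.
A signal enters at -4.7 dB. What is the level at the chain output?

Stage 1: -4.7 dB is 40 dB over -44.7 dB; at 20:1 that becomes 2 dB over, giving -42.7 dB.
Stage 2: below threshold (-42.7 ≤ -20.7); passes unchanged; output -42.7 dB.
Stage 3: -42.7 dB ≤ -10 dB, so stage 3 doesn't engage; output -42.7 dB.

-42.7 dB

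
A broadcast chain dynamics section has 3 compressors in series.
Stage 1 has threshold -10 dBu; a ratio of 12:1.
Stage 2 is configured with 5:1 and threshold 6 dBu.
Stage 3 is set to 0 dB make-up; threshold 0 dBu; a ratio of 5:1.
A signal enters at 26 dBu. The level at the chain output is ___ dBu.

-7 dBu

Stage 1: 26 dBu is 36 dB over -10 dBu; at 12:1 that becomes 3 dB over, giving -7 dBu.
Stage 2: -7 dBu ≤ 6 dBu, so stage 2 doesn't engage; output -7 dBu.
Stage 3: below threshold (-7 ≤ 0); passes unchanged; output -7 dBu.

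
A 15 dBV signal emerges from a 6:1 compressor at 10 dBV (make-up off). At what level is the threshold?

Gain reduction = 15 − 10 = 5 dB; output overshoot = GR / (R − 1) = 5 / 5 = 1 dB.
Threshold = output − output overshoot = 10 − 1 = 9 dBV.

9 dBV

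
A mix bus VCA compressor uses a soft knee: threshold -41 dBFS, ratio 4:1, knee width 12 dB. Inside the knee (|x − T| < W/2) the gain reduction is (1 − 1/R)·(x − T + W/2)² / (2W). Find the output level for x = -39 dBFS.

x − T + W/2 = -39 − (-41) + 6 = 8.
GR = (1 − 1/4) × 8² / 24 = 0.75 × 64 / 24 = 2 dB.
Output = -39 − 2 = -41 dBFS.

-41 dBFS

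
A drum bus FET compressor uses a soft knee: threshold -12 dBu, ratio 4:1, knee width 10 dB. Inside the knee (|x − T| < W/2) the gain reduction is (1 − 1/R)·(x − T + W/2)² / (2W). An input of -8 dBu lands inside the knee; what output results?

-11.0375 dBu

x − T + W/2 = -8 − (-12) + 5 = 9.
GR = (1 − 1/4) × 9² / 20 = 0.75 × 81 / 20 = 3.0375 dB.
Output = -8 − 3.0375 = -11.0375 dBu.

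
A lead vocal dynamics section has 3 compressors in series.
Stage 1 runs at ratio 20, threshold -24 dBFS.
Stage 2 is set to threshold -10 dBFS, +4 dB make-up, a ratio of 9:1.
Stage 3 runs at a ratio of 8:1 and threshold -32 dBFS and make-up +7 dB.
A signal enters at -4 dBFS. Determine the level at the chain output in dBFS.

Stage 1: overshoot 20 dB → 20/20 = 1 dB → -23 dBFS.
Stage 2: below threshold (-23 ≤ -10); passes unchanged; make-up brings it to -19 dBFS.
Stage 3: 13 dB above -32 dBFS, reduced 8:1 to 1.625 dB above → -30.375 dBFS; +7 dB make-up → -23.375 dBFS.

-23.375 dBFS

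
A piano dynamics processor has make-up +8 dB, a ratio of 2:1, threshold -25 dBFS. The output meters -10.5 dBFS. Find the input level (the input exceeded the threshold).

-12 dBFS

Remove make-up: -10.5 − 8 = -18.5 dBFS.
Post-compression overshoot = -18.5 − (-25) = 6.5 dB.
Undo the ratio: input overshoot = 6.5 × 2 = 13 dB, giving input = -12 dBFS.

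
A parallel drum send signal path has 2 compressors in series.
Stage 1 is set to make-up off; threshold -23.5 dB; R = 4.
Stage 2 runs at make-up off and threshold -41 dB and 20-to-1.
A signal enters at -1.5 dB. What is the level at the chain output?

-39.85 dB

Stage 1: -1.5 dB is 22 dB over -23.5 dB; at 4:1 that becomes 5.5 dB over, giving -18 dB.
Stage 2: -18 dB is 23 dB over -41 dB; at 20:1 that becomes 1.15 dB over, giving -39.85 dB.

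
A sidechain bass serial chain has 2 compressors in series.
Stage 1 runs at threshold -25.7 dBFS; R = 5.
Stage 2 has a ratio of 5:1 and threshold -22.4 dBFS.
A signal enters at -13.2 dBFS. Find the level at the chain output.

Stage 1: -13.2 dBFS is 12.5 dB over -25.7 dBFS; at 5:1 that becomes 2.5 dB over, giving -23.2 dBFS.
Stage 2: -23.2 dBFS ≤ -22.4 dBFS, so stage 2 doesn't engage; output -23.2 dBFS.

-23.2 dBFS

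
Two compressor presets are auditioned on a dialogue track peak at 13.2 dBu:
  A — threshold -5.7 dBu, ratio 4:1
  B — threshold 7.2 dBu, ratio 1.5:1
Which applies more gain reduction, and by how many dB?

A, by 12.175 dB

A: overshoot 18.9 dB → output overshoot 4.725 dB → GR 14.175 dB.
B: overshoot 6 dB → output overshoot 4 dB → GR 2 dB.
A applies 12.175 dB more gain reduction.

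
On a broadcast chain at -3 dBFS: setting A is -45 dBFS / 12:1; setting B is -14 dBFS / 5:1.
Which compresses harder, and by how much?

A, by 29.7 dB

A: GR = 42 − 42/12 = 38.5 dB.
B: GR = 11 − 11/5 = 8.8 dB.
A applies 29.7 dB more gain reduction.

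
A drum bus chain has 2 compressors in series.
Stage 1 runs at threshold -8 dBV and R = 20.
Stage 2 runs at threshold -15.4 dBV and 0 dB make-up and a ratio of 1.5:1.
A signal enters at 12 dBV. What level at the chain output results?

-9.8 dBV

Stage 1: 12 dBV is 20 dB over -8 dBV; at 20:1 that becomes 1 dB over, giving -7 dBV.
Stage 2: overshoot 8.4 dB → 8.4/1.5 = 5.6 dB → -9.8 dBV.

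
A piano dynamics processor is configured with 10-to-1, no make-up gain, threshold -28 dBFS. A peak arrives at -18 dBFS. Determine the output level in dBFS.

Overshoot: -18 − (-28) = 10 dB.
At 10:1 the overshoot is divided by 10, leaving 1 dB above threshold.
That puts the output at -27 dBFS.

-27 dBFS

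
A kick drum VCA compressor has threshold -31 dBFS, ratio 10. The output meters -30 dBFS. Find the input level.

The compressed level sits -30 − (-31) = 1 dB over threshold.
Undo the ratio: input overshoot = 1 × 10 = 10 dB, giving input = -21 dBFS.

-21 dBFS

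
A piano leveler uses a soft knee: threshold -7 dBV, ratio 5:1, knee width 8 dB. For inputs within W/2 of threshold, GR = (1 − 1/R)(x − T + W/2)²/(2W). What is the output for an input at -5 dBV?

x − T + W/2 = -5 − (-7) + 4 = 6.
GR = (1 − 1/5) × 6² / 16 = 0.8 × 36 / 16 = 1.8 dB.
Output = -5 − 1.8 = -6.8 dBV.

-6.8 dBV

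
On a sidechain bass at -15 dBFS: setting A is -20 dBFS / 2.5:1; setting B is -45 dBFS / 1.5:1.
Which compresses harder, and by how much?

B, by 7 dB

A: GR = 5 − 5/2.5 = 3 dB.
B: GR = 30 − 30/1.5 = 10 dB.
B reduces 7 dB more.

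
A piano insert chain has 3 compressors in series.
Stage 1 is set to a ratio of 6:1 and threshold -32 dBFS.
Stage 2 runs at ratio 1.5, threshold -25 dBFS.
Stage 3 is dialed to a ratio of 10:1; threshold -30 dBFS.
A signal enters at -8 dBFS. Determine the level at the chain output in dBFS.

Stage 1: overshoot 24 dB → 24/6 = 4 dB → -28 dBFS.
Stage 2: -28 dBFS is at or below the -25 dBFS threshold — no compression; output -28 dBFS.
Stage 3: -28 dBFS is 2 dB over -30 dBFS; at 10:1 that becomes 0.2 dB over, giving -29.8 dBFS.

-29.8 dBFS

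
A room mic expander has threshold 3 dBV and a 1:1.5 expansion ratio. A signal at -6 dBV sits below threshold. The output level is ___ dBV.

-10.5 dBV

Undershoot = 3 − (-6) = 9 dB.
At 1:1.5, that expands to 13.5 dB under threshold.
Output = 3 − 13.5 = -10.5 dBV.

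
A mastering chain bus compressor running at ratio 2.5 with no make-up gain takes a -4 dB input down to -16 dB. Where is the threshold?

Gain reduction = -4 − (-16) = 12 dB; output overshoot = GR / (R − 1) = 12 / 1.5 = 8 dB.
Threshold = output − output overshoot = -16 − 8 = -24 dB.

-24 dB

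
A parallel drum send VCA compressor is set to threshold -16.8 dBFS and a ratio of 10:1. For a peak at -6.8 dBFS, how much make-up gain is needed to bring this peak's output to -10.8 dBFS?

5 dB

Without make-up, output = threshold + overshoot/10 = -16.8 + 1 = -15.8 dBFS.
Gap to target: 5 dB.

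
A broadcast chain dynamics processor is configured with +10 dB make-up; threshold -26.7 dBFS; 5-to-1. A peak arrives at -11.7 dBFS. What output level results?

Overshoot: -11.7 − (-26.7) = 15 dB.
At 5:1 the overshoot is divided by 5, leaving 3 dB above threshold.
Output = -26.7 + 3 = -23.7 dBFS; make-up adds 10 dB, giving -13.7 dBFS.

-13.7 dBFS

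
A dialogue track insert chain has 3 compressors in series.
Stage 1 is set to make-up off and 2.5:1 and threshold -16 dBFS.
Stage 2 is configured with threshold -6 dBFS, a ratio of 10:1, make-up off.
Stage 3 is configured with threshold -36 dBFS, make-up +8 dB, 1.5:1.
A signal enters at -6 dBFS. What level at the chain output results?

Stage 1: overshoot 10 dB → 10/2.5 = 4 dB → -12 dBFS.
Stage 2: -12 dBFS ≤ -6 dBFS, so stage 2 doesn't engage; output -12 dBFS.
Stage 3: 24 dB above -36 dBFS, reduced 1.5:1 to 16 dB above → -20 dBFS; +8 dB make-up → -12 dBFS.

-12 dBFS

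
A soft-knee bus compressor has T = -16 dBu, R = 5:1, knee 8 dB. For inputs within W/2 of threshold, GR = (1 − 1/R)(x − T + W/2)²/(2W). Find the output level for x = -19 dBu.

-19.05 dBu

x − T + W/2 = -19 − (-16) + 4 = 1.
GR = (1 − 1/5) × 1² / 16 = 0.8 × 1 / 16 = 0.05 dB.
Output = -19 − 0.05 = -19.05 dBu.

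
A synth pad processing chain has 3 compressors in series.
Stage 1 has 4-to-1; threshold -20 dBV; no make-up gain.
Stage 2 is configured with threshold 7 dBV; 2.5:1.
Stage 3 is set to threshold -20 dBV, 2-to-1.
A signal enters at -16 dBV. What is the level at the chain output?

Stage 1: -16 dBV is 4 dB over -20 dBV; at 4:1 that becomes 1 dB over, giving -19 dBV.
Stage 2: -19 dBV is at or below the 7 dBV threshold — no compression; output -19 dBV.
Stage 3: -19 dBV is 1 dB over -20 dBV; at 2:1 that becomes 0.5 dB over, giving -19.5 dBV.

-19.5 dBV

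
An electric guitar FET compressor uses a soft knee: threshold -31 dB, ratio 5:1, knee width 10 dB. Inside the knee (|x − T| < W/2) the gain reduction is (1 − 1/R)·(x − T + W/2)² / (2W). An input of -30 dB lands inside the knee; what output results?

x − T + W/2 = -30 − (-31) + 5 = 6.
GR = (1 − 1/5) × 6² / 20 = 0.8 × 36 / 20 = 1.44 dB.
Output = -30 − 1.44 = -31.44 dB.

-31.44 dB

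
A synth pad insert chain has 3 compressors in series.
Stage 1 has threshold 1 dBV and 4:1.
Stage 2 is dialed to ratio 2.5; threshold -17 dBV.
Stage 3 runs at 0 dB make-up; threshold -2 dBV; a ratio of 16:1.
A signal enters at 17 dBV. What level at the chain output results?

-8.2 dBV

Stage 1: 17 dBV is 16 dB over 1 dBV; at 4:1 that becomes 4 dB over, giving 5 dBV.
Stage 2: overshoot 22 dB → 22/2.5 = 8.8 dB → -8.2 dBV.
Stage 3: -8.2 dBV is at or below the -2 dBV threshold — no compression; output -8.2 dBV.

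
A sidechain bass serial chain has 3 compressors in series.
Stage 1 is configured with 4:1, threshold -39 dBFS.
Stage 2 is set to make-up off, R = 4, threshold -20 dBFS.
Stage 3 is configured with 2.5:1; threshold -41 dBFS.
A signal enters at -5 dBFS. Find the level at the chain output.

-36.8 dBFS

Stage 1: 34 dB above -39 dBFS, reduced 4:1 to 8.5 dB above → -30.5 dBFS.
Stage 2: -30.5 dBFS is at or below the -20 dBFS threshold — no compression; output -30.5 dBFS.
Stage 3: 10.5 dB above -41 dBFS, reduced 2.5:1 to 4.2 dB above → -36.8 dBFS.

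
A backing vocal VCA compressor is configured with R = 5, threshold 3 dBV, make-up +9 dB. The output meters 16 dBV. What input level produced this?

23 dBV

Stripping the +9 dB make-up gives 7 dBV at the gain stage.
Post-compression overshoot = 7 − 3 = 4 dB.
Input overshoot = R × output overshoot = 20 dB → input = 3 + 20 = 23 dBV.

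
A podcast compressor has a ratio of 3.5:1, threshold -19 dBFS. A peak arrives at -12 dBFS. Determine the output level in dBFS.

-17 dBFS

-12 dBFS sits 7 dB over threshold.
The 7 dB excess becomes 2 dB after 3.5:1 reduction.
So the level is -19 + 2 = -17 dBFS.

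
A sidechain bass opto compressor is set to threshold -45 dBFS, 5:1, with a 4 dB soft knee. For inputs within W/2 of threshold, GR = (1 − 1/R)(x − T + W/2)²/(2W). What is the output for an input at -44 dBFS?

-44.9 dBFS

x − T + W/2 = -44 − (-45) + 2 = 3.
GR = (1 − 1/5) × 3² / 8 = 0.8 × 9 / 8 = 0.9 dB.
Output = -44 − 0.9 = -44.9 dBFS.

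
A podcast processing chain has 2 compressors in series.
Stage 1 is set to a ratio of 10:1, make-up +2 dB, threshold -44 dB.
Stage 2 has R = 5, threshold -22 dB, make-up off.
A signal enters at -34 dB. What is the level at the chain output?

-41 dB

Stage 1: overshoot 10 dB → 10/10 = 1 dB → -43 dB; +2 dB make-up → -41 dB.
Stage 2: -41 dB is at or below the -22 dB threshold — no compression; output -41 dB.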